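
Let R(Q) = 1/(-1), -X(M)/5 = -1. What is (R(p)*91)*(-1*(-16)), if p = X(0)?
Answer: -1456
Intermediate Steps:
X(M) = 5 (X(M) = -5*(-1) = 5)
p = 5
R(Q) = -1
(R(p)*91)*(-1*(-16)) = (-1*91)*(-1*(-16)) = -91*16 = -1456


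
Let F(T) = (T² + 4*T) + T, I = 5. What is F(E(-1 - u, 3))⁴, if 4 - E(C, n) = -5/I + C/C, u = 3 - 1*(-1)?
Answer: 1679616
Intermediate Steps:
u = 4 (u = 3 + 1 = 4)
E(C, n) = 4 (E(C, n) = 4 - (-5/5 + C/C) = 4 - (-5*⅕ + 1) = 4 - (-1 + 1) = 4 - 1*0 = 4 + 0 = 4)
F(T) = T² + 5*T
F(E(-1 - u, 3))⁴ = (4*(5 + 4))⁴ = (4*9)⁴ = 36⁴ = 1679616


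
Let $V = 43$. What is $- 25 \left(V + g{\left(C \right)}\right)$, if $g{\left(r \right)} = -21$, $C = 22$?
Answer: $-550$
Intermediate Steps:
$- 25 \left(V + g{\left(C \right)}\right) = - 25 \left(43 - 21\right) = \left(-25\right) 22 = -550$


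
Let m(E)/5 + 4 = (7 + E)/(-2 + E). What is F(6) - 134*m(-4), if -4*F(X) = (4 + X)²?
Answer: 2990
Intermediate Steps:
m(E) = -20 + 5*(7 + E)/(-2 + E) (m(E) = -20 + 5*((7 + E)/(-2 + E)) = -20 + 5*(7 + E)/(-2 + E))
F(X) = -(4 + X)²/4
F(6) - 134*m(-4) = -(4 + 6)²/4 - 2010*(5 - 1*(-4))/(-2 - 4) = -¼*10² - 2010*(5 + 4)/(-6) = -¼*100 - 2010*(-1)*9/6 = -25 - 134*(-45/2) = -25 + 3015 = 2990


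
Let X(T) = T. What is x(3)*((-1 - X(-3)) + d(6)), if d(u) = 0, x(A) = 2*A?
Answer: 12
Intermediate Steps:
x(3)*((-1 - X(-3)) + d(6)) = (2*3)*((-1 - 1*(-3)) + 0) = 6*((-1 + 3) + 0) = 6*(2 + 0) = 6*2 = 12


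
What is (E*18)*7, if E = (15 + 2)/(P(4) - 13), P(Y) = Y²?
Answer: 714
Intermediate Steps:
E = 17/3 (E = (15 + 2)/(4² - 13) = 17/(16 - 13) = 17/3 ≈ 5.6667)
(E*18)*7 = ((17/3)*18)*7 = 102*7 = 714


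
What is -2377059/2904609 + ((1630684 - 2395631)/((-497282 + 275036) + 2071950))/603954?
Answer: -885166904333606689/1081614552102600048 ≈ -0.81838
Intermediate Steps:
-2377059/2904609 + ((1630684 - 2395631)/((-497282 + 275036) + 2071950))/603954 = -2377059*1/2904609 - 764947/(-222246 + 2071950)*(1/603954) = -792353/968203 - 764947/1849704*(1/603954) = -792353/968203 - 764947*1/1849704*(1/603954) = -792353/968203 - 764947/1849704*1/603954 = -792353/968203 - 764947/1117136129616 = -885166904333606689/1081614552102600048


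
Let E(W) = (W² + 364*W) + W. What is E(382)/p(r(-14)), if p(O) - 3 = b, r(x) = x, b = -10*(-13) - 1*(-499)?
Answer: 142677/316 ≈ 451.51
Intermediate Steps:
b = 629 (b = 130 + 499 = 629)
p(O) = 632 (p(O) = 3 + 629 = 632)
E(W) = W² + 365*W
E(382)/p(r(-14)) = (382*(365 + 382))/632 = (382*747)*(1/632) = 285354*(1/632) = 142677/316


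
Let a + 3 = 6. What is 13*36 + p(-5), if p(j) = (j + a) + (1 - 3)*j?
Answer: 476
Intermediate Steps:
a = 3 (a = -3 + 6 = 3)
p(j) = 3 - j (p(j) = (j + 3) + (1 - 3)*j = (3 + j) - 2*j = 3 - j)
13*36 + p(-5) = 13*36 + (3 - 1*(-5)) = 468 + (3 + 5) = 468 + 8 = 476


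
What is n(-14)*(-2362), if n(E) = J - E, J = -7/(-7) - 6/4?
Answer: -31887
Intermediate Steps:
J = -1/2 (J = -7*(-1/7) - 6*1/4 = 1 - 3/2 = -1/2 ≈ -0.50000)
n(E) = -1/2 - E
n(-14)*(-2362) = (-1/2 - 1*(-14))*(-2362) = (-1/2 + 14)*(-2362) = (27/2)*(-2362) = -31887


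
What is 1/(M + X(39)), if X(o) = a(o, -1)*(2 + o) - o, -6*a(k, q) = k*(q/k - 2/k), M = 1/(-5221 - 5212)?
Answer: -20866/386023 ≈ -0.054054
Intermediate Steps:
M = -1/10433 (M = 1/(-10433) = -1/10433 ≈ -9.5850e-5)
a(k, q) = -k*(-2/k + q/k)/6 (a(k, q) = -k*(q/k - 2/k)/6 = -k*(-2/k + q/k)/6)
X(o) = 1 - o/2 (X(o) = (⅓ - ⅙*(-1))*(2 + o) - o = (⅓ + ⅙)*(2 + o) - o = (2 + o)/2 - o = (1 + o/2) - o = 1 - o/2)
1/(M + X(39)) = 1/(-1/10433 + (1 - ½*39)) = 1/(-1/10433 + (1 - 39/2)) = 1/(-1/10433 - 37/2) = 1/(-386023/20866) = -20866/386023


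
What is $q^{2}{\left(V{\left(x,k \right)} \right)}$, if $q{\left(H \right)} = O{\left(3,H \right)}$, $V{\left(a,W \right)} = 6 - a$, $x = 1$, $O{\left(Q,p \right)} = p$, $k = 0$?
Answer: $25$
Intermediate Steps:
$q{\left(H \right)} = H$
$q^{2}{\left(V{\left(x,k \right)} \right)} = \left(6 - 1\right)^{2} = 5^{2} = 25$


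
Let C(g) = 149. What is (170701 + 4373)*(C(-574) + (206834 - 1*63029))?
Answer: 25202602596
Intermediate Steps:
(170701 + 4373)*(C(-574) + (206834 - 1*63029)) = (170701 + 4373)*(149 + (206834 - 1*63029)) = 175074*(149 + (206834 - 63029)) = 175074*(149 + 143805) = 175074*143954 = 25202602596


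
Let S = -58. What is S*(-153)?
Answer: 8874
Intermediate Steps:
S*(-153) = -58*(-153) = 8874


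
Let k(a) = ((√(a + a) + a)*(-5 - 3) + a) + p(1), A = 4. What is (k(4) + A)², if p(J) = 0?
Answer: 1088 + 768*√2 ≈ 2174.1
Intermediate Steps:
k(a) = -7*a - 8*√2*√a (k(a) = ((√(a + a) + a)*(-5 - 3) + a) + 0 = ((√(2*a) + a)*(-8) + a) + 0 = ((√2*√a + a)*(-8) + a) + 0 = ((a + √2*√a)*(-8) + a) + 0 = ((-8*a - 8*√2*√a) + a) + 0 = (-7*a - 8*√2*√a) + 0 = -7*a - 8*√2*√a)
(k(4) + A)² = ((-7*4 - 8*√2*√4) + 4)² = ((-28 - 8*√2*2) + 4)² = ((-28 - 16*√2) + 4)² = (-24 - 16*√2)²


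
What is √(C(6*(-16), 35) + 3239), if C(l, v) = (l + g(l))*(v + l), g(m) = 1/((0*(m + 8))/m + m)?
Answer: √5239086/24 ≈ 95.371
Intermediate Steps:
g(m) = 1/m (g(m) = 1/((0*(8 + m))/m + m) = 1/(0/m + m) = 1/(0 + m) = 1/m)
C(l, v) = (l + v)*(l + 1/l) (C(l, v) = (l + 1/l)*(v + l) = (l + 1/l)*(l + v) = (l + v)*(l + 1/l))
√(C(6*(-16), 35) + 3239) = √((1 + (6*(-16))² + (6*(-16))*35 + 35/((6*(-16)))) + 3239) = √((1 + (-96)² - 96*35 + 35/(-96)) + 3239) = √((1 + 9216 - 3360 + 35*(-1/96)) + 3239) = √((1 + 9216 - 3360 - 35/96) + 3239) = √(562237/96 + 3239) = √(873181/96) = √5239086/24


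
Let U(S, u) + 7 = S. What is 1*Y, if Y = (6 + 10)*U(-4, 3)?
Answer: -176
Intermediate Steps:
U(S, u) = -7 + S
Y = -176 (Y = (6 + 10)*(-7 - 4) = 16*(-11) = -176)
1*Y = 1*(-176) = -176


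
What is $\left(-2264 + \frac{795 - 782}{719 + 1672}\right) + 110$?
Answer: $- \frac{5150201}{2391} \approx -2154.0$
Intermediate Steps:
$\left(-2264 + \frac{795 - 782}{719 + 1672}\right) + 110 = \left(-2264 + \frac{13}{2391}\right) + 110 = - \frac{5413211}{2391} + 110 = - \frac{5150201}{2391}$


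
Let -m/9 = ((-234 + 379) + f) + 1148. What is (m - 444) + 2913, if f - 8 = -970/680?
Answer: -627447/68 ≈ -9227.2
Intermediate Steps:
f = 447/68 (f = 8 - 970/680 = 8 - 970*1/680 = 8 - 97/68 = 447/68 ≈ 6.5735)
m = -795339/68 (m = -9*(((-234 + 379) + 447/68) + 1148) = -9*((145 + 447/68) + 1148) = -9*(10307/68 + 1148) = -9*88371/68 = -795339/68 ≈ -11696.)
(m - 444) + 2913 = (-795339/68 - 444) + 2913 = -825531/68 + 2913 = -627447/68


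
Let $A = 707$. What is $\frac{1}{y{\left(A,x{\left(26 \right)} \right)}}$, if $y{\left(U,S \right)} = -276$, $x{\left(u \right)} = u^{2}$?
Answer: $- \frac{1}{276} \approx -0.0036232$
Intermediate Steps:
$\frac{1}{y{\left(A,x{\left(26 \right)} \right)}} = \frac{1}{-276} = - \frac{1}{276}$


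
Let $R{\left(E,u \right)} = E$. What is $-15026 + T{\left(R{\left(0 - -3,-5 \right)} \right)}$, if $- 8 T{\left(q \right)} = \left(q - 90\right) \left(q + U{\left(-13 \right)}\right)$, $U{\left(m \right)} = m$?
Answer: $- \frac{60539}{4} \approx -15135.0$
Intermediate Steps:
$T{\left(q \right)} = - \frac{\left(-90 + q\right) \left(-13 + q\right)}{8}$ ($T{\left(q \right)} = - \frac{\left(q - 90\right) \left(q - 13\right)}{8} = - \frac{\left(-90 + q\right) \left(-13 + q\right)}{8}$)
$-15026 + T{\left(R{\left(0 - -3,-5 \right)} \right)} = -15026 - \left(\frac{585}{4} - \frac{103 \left(0 - -3\right)}{8} + \frac{\left(0 - -3\right)^{2}}{8}\right) = -15026 - \left(\frac{585}{4} - \frac{103 \left(0 + 3\right)}{8} + \frac{\left(0 + 3\right)^{2}}{8}\right) = -15026 - \left(\frac{861}{8} + \frac{9}{8}\right) = -15026 - \frac{435}{4} = - \frac{60539}{4}$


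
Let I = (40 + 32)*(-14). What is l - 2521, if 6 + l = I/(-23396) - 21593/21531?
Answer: -318358159258/125934819 ≈ -2528.0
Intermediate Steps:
I = -1008 (I = 72*(-14) = -1008)
l = -876480559/125934819 (l = -6 + (-1008/(-23396) - 21593/21531) = -6 + (-1008*(-1/23396) - 21593*1/21531) = -6 + (252/5849 - 21593/21531) = -6 - 120871645/125934819 = -876480559/125934819 ≈ -6.9598)
l - 2521 = -876480559/125934819 - 2521 = -318358159258/125934819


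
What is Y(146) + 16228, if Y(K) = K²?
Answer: 37544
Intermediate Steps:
Y(146) + 16228 = 146² + 16228 = 21316 + 16228 = 37544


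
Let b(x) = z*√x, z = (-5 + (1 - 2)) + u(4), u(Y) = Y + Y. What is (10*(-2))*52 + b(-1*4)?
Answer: -1040 + 4*I ≈ -1040.0 + 4.0*I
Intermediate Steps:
u(Y) = 2*Y
z = 2 (z = (-5 + (1 - 2)) + 2*4 = (-5 - 1) + 8 = -6 + 8 = 2)
b(x) = 2*√x
(10*(-2))*52 + b(-1*4) = (10*(-2))*52 + 2*√(-1*4) = -20*52 + 2*√(-4) = -1040 + 2*(2*I) = -1040 + 4*I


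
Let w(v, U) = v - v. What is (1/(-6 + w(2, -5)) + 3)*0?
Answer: 0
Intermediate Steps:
w(v, U) = 0
(1/(-6 + w(2, -5)) + 3)*0 = (1/(-6 + 0) + 3)*0 = (1/(-6) + 3)*0 = (-1/6 + 3)*0 = (17/6)*0 = 0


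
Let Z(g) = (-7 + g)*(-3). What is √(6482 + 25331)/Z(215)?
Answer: -√31813/624 ≈ -0.28584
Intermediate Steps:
Z(g) = 21 - 3*g
√(6482 + 25331)/Z(215) = √(6482 + 25331)/(21 - 3*215) = √31813/(21 - 645) = √31813/(-624) = √31813*(-1/624) = -√31813/624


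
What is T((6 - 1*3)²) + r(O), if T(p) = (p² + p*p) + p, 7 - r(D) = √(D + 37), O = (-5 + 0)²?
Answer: 178 - √62 ≈ 170.13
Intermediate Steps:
O = 25 (O = (-5)² = 25)
r(D) = 7 - √(37 + D) (r(D) = 7 - √(D + 37) = 7 - √(37 + D))
T(p) = p + 2*p² (T(p) = (p² + p²) + p = 2*p² + p = p + 2*p²)
T((6 - 1*3)²) + r(O) = (6 - 1*3)²*(1 + 2*(6 - 1*3)²) + (7 - √(37 + 25)) = (6 - 3)²*(1 + 2*(6 - 3)²) + (7 - √62) = 3²*(1 + 2*3²) + (7 - √62) = 9*(1 + 2*9) + (7 - √62) = 9*(1 + 18) + (7 - √62) = 9*19 + (7 - √62) = 171 + (7 - √62) = 178 - √62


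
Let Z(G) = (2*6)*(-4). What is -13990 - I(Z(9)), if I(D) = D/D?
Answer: -13991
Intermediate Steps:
Z(G) = -48 (Z(G) = 12*(-4) = -48)
I(D) = 1
-13990 - I(Z(9)) = -13990 - 1*1 = -13990 - 1 = -13991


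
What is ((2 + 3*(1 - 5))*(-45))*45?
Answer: 20250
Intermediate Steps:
((2 + 3*(1 - 5))*(-45))*45 = ((2 + 3*(-4))*(-45))*45 = ((2 - 12)*(-45))*45 = -10*(-45)*45 = 450*45 = 20250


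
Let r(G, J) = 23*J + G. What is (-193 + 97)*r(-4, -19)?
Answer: 42336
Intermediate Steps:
r(G, J) = G + 23*J
(-193 + 97)*r(-4, -19) = (-193 + 97)*(-4 + 23*(-19)) = -96*(-4 - 437) = -96*(-441) = 42336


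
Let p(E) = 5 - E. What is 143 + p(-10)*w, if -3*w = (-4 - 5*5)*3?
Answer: 578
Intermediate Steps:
w = 29 (w = -(-4 - 5*5)*3/3 = -(-4 - 25)*3/3 = -(-29)*3/3 = -1/3*(-87) = 29)
143 + p(-10)*w = 143 + (5 - 1*(-10))*29 = 143 + (5 + 10)*29 = 143 + 15*29 = 143 + 435 = 578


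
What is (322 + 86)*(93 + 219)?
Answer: 127296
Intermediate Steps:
(322 + 86)*(93 + 219) = 408*312 = 127296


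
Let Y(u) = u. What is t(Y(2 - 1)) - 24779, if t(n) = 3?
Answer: -24776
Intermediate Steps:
t(Y(2 - 1)) - 24779 = 3 - 24779 = -24776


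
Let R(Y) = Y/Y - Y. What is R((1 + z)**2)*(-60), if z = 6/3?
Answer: 480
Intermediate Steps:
z = 2 (z = 6*(1/3) = 2)
R(Y) = 1 - Y
R((1 + z)**2)*(-60) = (1 - (1 + 2)**2)*(-60) = (1 - 1*3**2)*(-60) = (1 - 1*9)*(-60) = (1 - 9)*(-60) = -8*(-60) = 480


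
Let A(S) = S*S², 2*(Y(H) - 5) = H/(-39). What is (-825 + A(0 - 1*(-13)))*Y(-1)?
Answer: 268226/39 ≈ 6877.6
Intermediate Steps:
Y(H) = 5 - H/78 (Y(H) = 5 + (H/(-39))/2 = 5 + (H*(-1/39))/2 = 5 + (-H/39)/2 = 5 - H/78)
A(S) = S³
(-825 + A(0 - 1*(-13)))*Y(-1) = (-825 + (0 - 1*(-13))³)*(5 - 1/78*(-1)) = (-825 + (0 + 13)³)*(5 + 1/78) = (-825 + 13³)*(391/78) = (-825 + 2197)*(391/78) = 1372*(391/78) = 268226/39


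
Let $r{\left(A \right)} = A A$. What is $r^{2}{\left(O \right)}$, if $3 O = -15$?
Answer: $625$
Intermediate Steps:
$O = -5$ ($O = \frac{1}{3} \left(-15\right) = -5$)
$r{\left(A \right)} = A^{2}$
$r^{2}{\left(O \right)} = \left(\left(-5\right)^{2}\right)^{2} = 25^{2} = 625$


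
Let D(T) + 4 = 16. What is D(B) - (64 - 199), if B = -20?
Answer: 147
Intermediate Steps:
D(T) = 12 (D(T) = -4 + 16 = 12)
D(B) - (64 - 199) = 12 - (64 - 199) = 12 - 1*(-135) = 12 + 135 = 147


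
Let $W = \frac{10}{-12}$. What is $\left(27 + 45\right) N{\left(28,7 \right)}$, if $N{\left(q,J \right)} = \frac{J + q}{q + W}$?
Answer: $\frac{15120}{163} \approx 92.761$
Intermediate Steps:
$W = - \frac{5}{6}$ ($W = 10 \left(- \frac{1}{12}\right) = - \frac{5}{6} \approx -0.83333$)
$N{\left(q,J \right)} = \frac{J + q}{- \frac{5}{6} + q}$ ($N{\left(q,J \right)} = \frac{J + q}{q - \frac{5}{6}} = \frac{J + q}{- \frac{5}{6} + q}$)
$\left(27 + 45\right) N{\left(28,7 \right)} = \left(27 + 45\right) \frac{6 \left(7 + 28\right)}{-5 + 6 \cdot 28} = 72 \cdot 6 \frac{1}{-5 + 168} \cdot 35 = 72 \cdot 6 \cdot \frac{1}{163} \cdot 35 = 72 \cdot \frac{210}{163} = \frac{15120}{163}$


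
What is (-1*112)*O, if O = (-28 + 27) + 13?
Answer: -1344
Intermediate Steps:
O = 12 (O = -1 + 13 = 12)
(-1*112)*O = -1*112*12 = -112*12 = -1344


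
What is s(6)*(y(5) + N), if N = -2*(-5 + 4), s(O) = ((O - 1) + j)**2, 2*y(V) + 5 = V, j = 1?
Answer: 72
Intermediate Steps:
y(V) = -5/2 + V/2
s(O) = O**2 (s(O) = ((O - 1) + 1)**2 = ((-1 + O) + 1)**2 = O**2)
N = 2 (N = -2*(-1) = 2)
s(6)*(y(5) + N) = 6**2*((-5/2 + (1/2)*5) + 2) = 36*((-5/2 + 5/2) + 2) = 36*(0 + 2) = 36*2 = 72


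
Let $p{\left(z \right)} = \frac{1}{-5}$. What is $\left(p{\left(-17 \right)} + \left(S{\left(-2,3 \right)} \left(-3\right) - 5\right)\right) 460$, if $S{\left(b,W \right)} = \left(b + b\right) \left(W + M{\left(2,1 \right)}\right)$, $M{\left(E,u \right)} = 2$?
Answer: $25208$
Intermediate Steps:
$p{\left(z \right)} = - \frac{1}{5}$
$S{\left(b,W \right)} = 2 b \left(2 + W\right)$ ($S{\left(b,W \right)} = \left(b + b\right) \left(W + 2\right) = 2 b \left(2 + W\right)$)
$\left(p{\left(-17 \right)} + \left(S{\left(-2,3 \right)} \left(-3\right) - 5\right)\right) 460 = \left(- \frac{1}{5} - \left(5 - 2 \left(-2\right) \left(2 + 3\right) \left(-3\right)\right)\right) 460 = \left(- \frac{1}{5} - \left(5 - 2 \left(-2\right) 5 \left(-3\right)\right)\right) 460 = \left(- \frac{1}{5} - -55\right) 460 = \left(- \frac{1}{5} + \left(60 - 5\right)\right) 460 = \left(- \frac{1}{5} + 55\right) 460 = \frac{274}{5} \cdot 460 = 25208$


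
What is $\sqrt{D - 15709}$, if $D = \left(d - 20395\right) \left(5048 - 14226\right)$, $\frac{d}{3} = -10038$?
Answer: $\sqrt{463555893} \approx 21530.0$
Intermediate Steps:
$d = -30114$ ($d = 3 \left(-10038\right) = -30114$)
$D = 463571602$ ($D = \left(-30114 - 20395\right) \left(5048 - 14226\right) = \left(-50509\right) \left(-9178\right) = 463571602$)
$\sqrt{D - 15709} = \sqrt{463571602 - 15709} = \sqrt{463555893}$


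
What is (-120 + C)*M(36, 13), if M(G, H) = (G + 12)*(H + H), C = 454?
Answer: 416832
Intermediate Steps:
M(G, H) = 2*H*(12 + G) (M(G, H) = (12 + G)*(2*H) = 2*H*(12 + G))
(-120 + C)*M(36, 13) = (-120 + 454)*(2*13*(12 + 36)) = 334*(2*13*48) = 334*1248 = 416832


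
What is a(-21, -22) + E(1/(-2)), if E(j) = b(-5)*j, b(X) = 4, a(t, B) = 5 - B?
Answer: 25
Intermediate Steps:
E(j) = 4*j
a(-21, -22) + E(1/(-2)) = (5 - 1*(-22)) + 4/(-2) = (5 + 22) + 4*(-1/2) = 27 - 2 = 25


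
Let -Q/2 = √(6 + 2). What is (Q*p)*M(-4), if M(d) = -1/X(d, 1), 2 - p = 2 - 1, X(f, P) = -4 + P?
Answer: -4*√2/3 ≈ -1.8856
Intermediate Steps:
p = 1 (p = 2 - (2 - 1) = 2 - 1*1 = 2 - 1 = 1)
M(d) = ⅓ (M(d) = -1/(-4 + 1) = -1/(-3) = -1*(-⅓) = ⅓)
Q = -4*√2 (Q = -2*√(6 + 2) = -4*√2 ≈ -5.6569)
(Q*p)*M(-4) = (-4*√2*1)*(⅓) = -4*√2*(⅓) = -4*√2/3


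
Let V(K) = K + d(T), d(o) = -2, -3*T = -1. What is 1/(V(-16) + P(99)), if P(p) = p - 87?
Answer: -1/6 ≈ -0.16667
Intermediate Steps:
T = 1/3 (T = -1/3*(-1) = 1/3 ≈ 0.33333)
P(p) = -87 + p
V(K) = -2 + K (V(K) = K - 2 = -2 + K)
1/(V(-16) + P(99)) = 1/((-2 - 16) + (-87 + 99)) = 1/(-18 + 12) = 1/(-6) = -1/6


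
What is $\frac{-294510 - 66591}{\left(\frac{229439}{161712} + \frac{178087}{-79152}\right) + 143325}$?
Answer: $- \frac{6018269233743}{2388704091088} \approx -2.5195$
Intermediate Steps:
$\frac{-294510 - 66591}{\left(\frac{229439}{161712} + \frac{178087}{-79152}\right) + 143325} = - \frac{361101}{\left(229439 \cdot \frac{1}{161712} + 178087 \left(- \frac{1}{79152}\right)\right) + 143325} = - \frac{361101}{\left(\frac{229439}{161712} - \frac{178087}{79152}\right) + 143325} = - \frac{361101}{- \frac{13851887}{16666443} + 143325} = - \frac{361101}{\frac{2388704091088}{16666443}} = \left(-361101\right) \frac{16666443}{2388704091088} = - \frac{6018269233743}{2388704091088}$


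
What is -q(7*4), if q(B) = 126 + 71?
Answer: -197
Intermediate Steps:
q(B) = 197
-q(7*4) = -1*197 = -197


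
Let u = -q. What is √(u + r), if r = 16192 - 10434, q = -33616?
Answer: √39374 ≈ 198.43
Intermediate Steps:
u = 33616 (u = -1*(-33616) = 33616)
r = 5758
√(u + r) = √(33616 + 5758) = √39374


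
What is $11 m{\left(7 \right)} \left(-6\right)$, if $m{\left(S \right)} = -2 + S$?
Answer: $-330$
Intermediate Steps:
$11 m{\left(7 \right)} \left(-6\right) = 11 \left(-2 + 7\right) \left(-6\right) = 11 \cdot 5 \left(-6\right) = 55 \left(-6\right) = -330$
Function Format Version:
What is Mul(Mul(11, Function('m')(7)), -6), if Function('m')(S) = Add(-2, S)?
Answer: -330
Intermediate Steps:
Mul(Mul(11, Function('m')(7)), -6) = Mul(Mul(11, Add(-2, 7)), -6) = Mul(Mul(11, 5), -6) = Mul(55, -6) = -330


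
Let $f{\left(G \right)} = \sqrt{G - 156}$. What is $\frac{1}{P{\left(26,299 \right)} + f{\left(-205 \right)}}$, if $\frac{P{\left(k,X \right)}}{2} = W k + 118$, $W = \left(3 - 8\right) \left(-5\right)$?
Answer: $\frac{1536}{2359657} - \frac{19 i}{2359657} \approx 0.00065094 - 8.052 \cdot 10^{-6} i$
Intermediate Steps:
$f{\left(G \right)} = \sqrt{-156 + G}$
$W = 25$ ($W = \left(-5\right) \left(-5\right) = 25$)
$P{\left(k,X \right)} = 236 + 50 k$ ($P{\left(k,X \right)} = 2 \left(25 k + 118\right) = 2 \left(118 + 25 k\right) = 236 + 50 k$)
$\frac{1}{P{\left(26,299 \right)} + f{\left(-205 \right)}} = \frac{1}{\left(236 + 50 \cdot 26\right) + \sqrt{-156 - 205}} = \frac{1}{\left(236 + 1300\right) + \sqrt{-361}} = \frac{1}{1536 + 19 i} = \frac{1536 - 19 i}{2359657}$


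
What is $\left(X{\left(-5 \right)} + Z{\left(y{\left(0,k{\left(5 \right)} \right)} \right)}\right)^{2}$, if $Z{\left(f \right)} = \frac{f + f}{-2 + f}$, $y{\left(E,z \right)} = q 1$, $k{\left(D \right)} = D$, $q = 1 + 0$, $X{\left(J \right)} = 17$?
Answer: $225$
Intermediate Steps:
$q = 1$
$y{\left(E,z \right)} = 1$ ($y{\left(E,z \right)} = 1 \cdot 1 = 1$)
$Z{\left(f \right)} = \frac{2 f}{-2 + f}$
$\left(X{\left(-5 \right)} + Z{\left(y{\left(0,k{\left(5 \right)} \right)} \right)}\right)^{2} = \left(17 + 2 \cdot 1 \frac{1}{-2 + 1}\right)^{2} = \left(17 + 2 \cdot 1 \frac{1}{-1}\right)^{2} = \left(17 + 2 \cdot 1 \left(-1\right)\right)^{2} = \left(17 - 2\right)^{2} = 15^{2} = 225$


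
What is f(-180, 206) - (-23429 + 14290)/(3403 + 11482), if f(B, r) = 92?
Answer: 106043/1145 ≈ 92.614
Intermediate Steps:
f(-180, 206) - (-23429 + 14290)/(3403 + 11482) = 92 - (-23429 + 14290)/(3403 + 11482) = 92 - (-9139)/14885 = 92 - 1*(-703/1145) = 92 + 703/1145 = 106043/1145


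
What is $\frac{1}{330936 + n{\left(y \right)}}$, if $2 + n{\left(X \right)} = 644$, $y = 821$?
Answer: $\frac{1}{331578} \approx 3.0159 \cdot 10^{-6}$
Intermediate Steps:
$n{\left(X \right)} = 642$ ($n{\left(X \right)} = -2 + 644 = 642$)
$\frac{1}{330936 + n{\left(y \right)}} = \frac{1}{330936 + 642} = \frac{1}{331578}$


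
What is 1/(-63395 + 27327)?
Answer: -1/36068 ≈ -2.7725e-5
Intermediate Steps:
1/(-63395 + 27327) = 1/(-36068) = -1/36068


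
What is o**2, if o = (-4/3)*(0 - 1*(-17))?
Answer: 4624/9 ≈ 513.78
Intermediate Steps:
o = -68/3 (o = (-4*1/3)*(0 + 17) = -4/3*17 = -68/3 ≈ -22.667)
o**2 = (-68/3)**2 = 4624/9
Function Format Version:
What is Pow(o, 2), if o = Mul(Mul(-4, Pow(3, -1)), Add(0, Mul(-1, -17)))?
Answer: Rational(4624, 9) ≈ 513.78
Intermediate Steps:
o = Rational(-68, 3) (o = Mul(Mul(-4, Rational(1, 3)), Add(0, 17)) = Mul(Rational(-4, 3), 17) = Rational(-68, 3) ≈ -22.667)
Pow(o, 2) = Pow(Rational(-68, 3), 2) = Rational(4624, 9)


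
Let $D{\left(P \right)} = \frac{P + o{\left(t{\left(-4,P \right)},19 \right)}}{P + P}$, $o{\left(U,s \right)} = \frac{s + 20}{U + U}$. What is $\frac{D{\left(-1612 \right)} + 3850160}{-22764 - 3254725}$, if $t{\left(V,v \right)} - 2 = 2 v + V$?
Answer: $- \frac{6160626415411}{5244297038944} \approx -1.1747$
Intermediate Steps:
$t{\left(V,v \right)} = 2 + V + 2 v$ ($t{\left(V,v \right)} = 2 + \left(2 v + V\right) = 2 + \left(V + 2 v\right) = 2 + V + 2 v$)
$o{\left(U,s \right)} = \frac{20 + s}{2 U}$
$D{\left(P \right)} = \frac{P + \frac{39}{2 \left(-2 + 2 P\right)}}{2 P}$ ($D{\left(P \right)} = \frac{P + \frac{20 + 19}{2 \left(2 - 4 + 2 P\right)}}{P + P} = \frac{P + \frac{1}{2} \frac{1}{-2 + 2 P} 39}{2 P} = \left(P + \frac{39}{2 \left(-2 + 2 P\right)}\right) \frac{1}{2 P} = \frac{P + \frac{39}{2 \left(-2 + 2 P\right)}}{2 P}$)
$\frac{D{\left(-1612 \right)} + 3850160}{-22764 - 3254725} = \frac{\frac{39 + 4 \left(-1612\right) \left(-1 - 1612\right)}{8 \left(-1612\right) \left(-1 - 1612\right)} + 3850160}{-22764 - 3254725} = \frac{\frac{1}{8} \left(- \frac{1}{1612}\right) \frac{1}{-1613} \left(39 + 4 \left(-1612\right) \left(-1613\right)\right) + 3850160}{-3277489} = \left(\frac{1}{8} \left(- \frac{1}{1612}\right) \left(- \frac{1}{1613}\right) \left(39 + 10400624\right) + 3850160\right) \left(- \frac{1}{3277489}\right) = \left(\frac{1}{8} \left(- \frac{1}{1612}\right) \left(- \frac{1}{1613}\right) 10400663 + 3850160\right) \left(- \frac{1}{3277489}\right) = \left(\frac{800051}{1600096} + 3850160\right) \left(- \frac{1}{3277489}\right) = \frac{6160626415411}{1600096} \left(- \frac{1}{3277489}\right) = - \frac{6160626415411}{5244297038944}$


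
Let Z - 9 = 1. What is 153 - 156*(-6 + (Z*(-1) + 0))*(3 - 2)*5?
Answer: 12633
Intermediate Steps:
Z = 10 (Z = 9 + 1 = 10)
153 - 156*(-6 + (Z*(-1) + 0))*(3 - 2)*5 = 153 - 156*(-6 + (10*(-1) + 0))*(3 - 2)*5 = 153 - 156*(-6 + (-10 + 0))*1*5 = 153 - 156*(-6 - 10)*5 = 153 - (-2496)*5 = 153 - 156*(-80) = 153 + 12480 = 12633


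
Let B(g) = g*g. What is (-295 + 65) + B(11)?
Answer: -109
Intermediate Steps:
B(g) = g²
(-295 + 65) + B(11) = (-295 + 65) + 11² = -230 + 121 = -109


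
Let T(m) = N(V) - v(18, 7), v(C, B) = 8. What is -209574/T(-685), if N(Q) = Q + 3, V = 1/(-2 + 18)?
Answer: 3353184/79 ≈ 42445.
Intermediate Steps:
V = 1/16 ≈ 0.062500
N(Q) = 3 + Q
T(m) = -79/16 (T(m) = (3 + 1/16) - 1*8 = 49/16 - 8 = -79/16)
-209574/T(-685) = -209574/(-79/16) = -209574*(-16/79) = 3353184/79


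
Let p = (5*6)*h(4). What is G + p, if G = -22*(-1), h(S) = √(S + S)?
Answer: 22 + 60*√2 ≈ 106.85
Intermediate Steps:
h(S) = √2*√S (h(S) = √(2*S) = √2*√S)
G = 22
p = 60*√2 (p = (5*6)*(√2*√4) = 30*(√2*2) = 30*(2*√2) = 60*√2 ≈ 84.853)
G + p = 22 + 60*√2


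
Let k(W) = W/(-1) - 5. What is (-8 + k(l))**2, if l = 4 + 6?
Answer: 529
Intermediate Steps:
l = 10
k(W) = -5 - W (k(W) = W*(-1) - 5 = -W - 5 = -5 - W)
(-8 + k(l))**2 = (-8 + (-5 - 1*10))**2 = (-8 + (-5 - 10))**2 = (-8 - 15)**2 = (-23)**2 = 529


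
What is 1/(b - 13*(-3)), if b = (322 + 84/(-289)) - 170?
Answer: 289/55115 ≈ 0.0052436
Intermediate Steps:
b = 43844/289 (b = (322 + 84*(-1/289)) - 170 = (322 - 84/289) - 170 = 92974/289 - 170 = 43844/289 ≈ 151.71)
1/(b - 13*(-3)) = 1/(43844/289 - 13*(-3)) = 1/(43844/289 + 39) = 1/(55115/289) = 289/55115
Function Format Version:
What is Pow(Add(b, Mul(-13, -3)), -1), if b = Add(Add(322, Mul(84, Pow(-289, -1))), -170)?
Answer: Rational(289, 55115) ≈ 0.0052436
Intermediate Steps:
b = Rational(43844, 289) (b = Add(Add(322, Mul(84, Rational(-1, 289))), -170) = Add(Add(322, Rational(-84, 289)), -170) = Add(Rational(92974, 289), -170) = Rational(43844, 289) ≈ 151.71)
Pow(Add(b, Mul(-13, -3)), -1) = Pow(Add(Rational(43844, 289), Mul(-13, -3)), -1) = Pow(Add(Rational(43844, 289), 39), -1) = Pow(Rational(55115, 289), -1) = Rational(289, 55115)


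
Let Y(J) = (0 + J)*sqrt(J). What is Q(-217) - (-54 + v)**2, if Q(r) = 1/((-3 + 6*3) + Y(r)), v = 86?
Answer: -10463782897/10218538 + 217*I*sqrt(217)/10218538 ≈ -1024.0 + 0.00031282*I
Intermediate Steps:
Y(J) = J**(3/2) (Y(J) = J*sqrt(J) = J**(3/2))
Q(r) = 1/(15 + r**(3/2)) (Q(r) = 1/((-3 + 6*3) + r**(3/2)) = 1/((-3 + 18) + r**(3/2)) = 1/(15 + r**(3/2)))
Q(-217) - (-54 + v)**2 = 1/(15 + (-217)**(3/2)) - (-54 + 86)**2 = 1/(15 - 217*I*sqrt(217)) - 1*32**2 = 1/(15 - 217*I*sqrt(217)) - 1*1024 = 1/(15 - 217*I*sqrt(217)) - 1024 = -1024 + 1/(15 - 217*I*sqrt(217))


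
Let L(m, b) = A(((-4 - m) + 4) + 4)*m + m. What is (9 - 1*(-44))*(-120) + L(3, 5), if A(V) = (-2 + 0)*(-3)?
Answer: -6339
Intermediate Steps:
A(V) = 6 (A(V) = -2*(-3) = 6)
L(m, b) = 7*m (L(m, b) = 6*m + m = 7*m)
(9 - 1*(-44))*(-120) + L(3, 5) = (9 - 1*(-44))*(-120) + 7*3 = (9 + 44)*(-120) + 21 = 53*(-120) + 21 = -6360 + 21 = -6339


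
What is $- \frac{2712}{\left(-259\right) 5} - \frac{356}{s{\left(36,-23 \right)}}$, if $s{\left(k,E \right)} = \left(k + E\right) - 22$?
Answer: $\frac{485428}{11655} \approx 41.65$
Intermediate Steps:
$s{\left(k,E \right)} = -22 + E + k$ ($s{\left(k,E \right)} = \left(E + k\right) - 22 = -22 + E + k$)
$- \frac{2712}{\left(-259\right) 5} - \frac{356}{s{\left(36,-23 \right)}} = - \frac{2712}{\left(-259\right) 5} - \frac{356}{-22 - 23 + 36} = - \frac{2712}{-1295} - \frac{356}{-9} = \left(-2712\right) \left(- \frac{1}{1295}\right) - - \frac{356}{9} = \frac{2712}{1295} + \frac{356}{9} = \frac{485428}{11655}$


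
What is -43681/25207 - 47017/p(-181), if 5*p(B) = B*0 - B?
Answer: -5933693856/4562467 ≈ -1300.5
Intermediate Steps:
p(B) = -B/5 (p(B) = (B*0 - B)/5 = (0 - B)/5 = (-B)/5 = -B/5)
-43681/25207 - 47017/p(-181) = -43681/25207 - 47017/((-⅕*(-181))) = -43681*1/25207 - 47017/181/5 = -43681/25207 - 47017*5/181 = -43681/25207 - 235085/181 = -5933693856/4562467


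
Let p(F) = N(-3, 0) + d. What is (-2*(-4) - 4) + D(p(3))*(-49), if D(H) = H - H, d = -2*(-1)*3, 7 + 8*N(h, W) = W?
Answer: 4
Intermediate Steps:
N(h, W) = -7/8 + W/8
d = 6 (d = 2*3 = 6)
p(F) = 41/8 (p(F) = (-7/8 + (⅛)*0) + 6 = (-7/8 + 0) + 6 = -7/8 + 6 = 41/8)
D(H) = 0
(-2*(-4) - 4) + D(p(3))*(-49) = (-2*(-4) - 4) + 0*(-49) = (8 - 4) + 0 = 4 + 0 = 4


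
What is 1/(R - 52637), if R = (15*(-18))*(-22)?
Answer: -1/46697 ≈ -2.1415e-5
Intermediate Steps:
R = 5940 (R = -270*(-22) = 5940)
1/(R - 52637) = 1/(5940 - 52637) = 1/(-46697) = -1/46697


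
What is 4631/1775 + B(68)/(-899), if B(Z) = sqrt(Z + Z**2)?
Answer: 4631/1775 - 2*sqrt(1173)/899 ≈ 2.5328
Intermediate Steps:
4631/1775 + B(68)/(-899) = 4631/1775 + sqrt(68*(1 + 68))/(-899) = 4631*(1/1775) + sqrt(68*69)*(-1/899) = 4631/1775 + sqrt(4692)*(-1/899) = 4631/1775 + (2*sqrt(1173))*(-1/899) = 4631/1775 - 2*sqrt(1173)/899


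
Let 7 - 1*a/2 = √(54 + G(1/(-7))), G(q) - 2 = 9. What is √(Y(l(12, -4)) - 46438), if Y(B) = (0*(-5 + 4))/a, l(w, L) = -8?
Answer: I*√46438 ≈ 215.49*I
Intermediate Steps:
G(q) = 11 (G(q) = 2 + 9 = 11)
a = 14 - 2*√65 (a = 14 - 2*√(54 + 11) = 14 - 2*√65 ≈ -2.1245)
Y(B) = 0 (Y(B) = (0*(-5 + 4))/(14 - 2*√65) = (0*(-1))/(14 - 2*√65) = 0/(14 - 2*√65) = 0)
√(Y(l(12, -4)) - 46438) = √(0 - 46438) = √(-46438) = I*√46438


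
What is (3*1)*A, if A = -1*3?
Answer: -9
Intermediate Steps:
A = -3
(3*1)*A = (3*1)*(-3) = 3*(-3) = -9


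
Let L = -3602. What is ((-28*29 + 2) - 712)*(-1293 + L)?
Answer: 7450190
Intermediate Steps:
((-28*29 + 2) - 712)*(-1293 + L) = ((-28*29 + 2) - 712)*(-1293 - 3602) = ((-812 + 2) - 712)*(-4895) = (-810 - 712)*(-4895) = -1522*(-4895) = 7450190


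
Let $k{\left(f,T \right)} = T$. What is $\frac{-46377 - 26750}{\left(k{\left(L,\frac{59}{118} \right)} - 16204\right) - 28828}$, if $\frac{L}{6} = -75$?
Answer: $\frac{146254}{90063} \approx 1.6239$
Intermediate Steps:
$L = -450$ ($L = 6 \left(-75\right) = -450$)
$\frac{-46377 - 26750}{\left(k{\left(L,\frac{59}{118} \right)} - 16204\right) - 28828} = \frac{-46377 - 26750}{\left(\frac{59}{118} - 16204\right) - 28828} = - \frac{73127}{\left(59 \cdot \frac{1}{118} - 16204\right) - 28828} = - \frac{73127}{\left(\frac{1}{2} - 16204\right) - 28828} = - \frac{73127}{- \frac{32407}{2} - 28828} = - \frac{73127}{- \frac{90063}{2}} = \left(-73127\right) \left(- \frac{2}{90063}\right) = \frac{146254}{90063}$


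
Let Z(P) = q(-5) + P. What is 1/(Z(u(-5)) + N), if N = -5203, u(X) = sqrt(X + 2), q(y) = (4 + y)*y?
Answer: -5198/27019207 - I*sqrt(3)/27019207 ≈ -0.00019238 - 6.4104e-8*I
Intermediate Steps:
q(y) = y*(4 + y)
u(X) = sqrt(2 + X)
Z(P) = 5 + P (Z(P) = -5*(4 - 5) + P = -5*(-1) + P = 5 + P)
1/(Z(u(-5)) + N) = 1/((5 + sqrt(2 - 5)) - 5203) = 1/((5 + sqrt(-3)) - 5203) = 1/((5 + I*sqrt(3)) - 5203) = 1/(-5198 + I*sqrt(3))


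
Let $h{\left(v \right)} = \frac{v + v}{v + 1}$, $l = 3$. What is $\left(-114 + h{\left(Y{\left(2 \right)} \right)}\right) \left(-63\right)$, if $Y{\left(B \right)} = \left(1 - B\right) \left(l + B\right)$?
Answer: $\frac{14049}{2} \approx 7024.5$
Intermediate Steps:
$Y{\left(B \right)} = \left(1 - B\right) \left(3 + B\right)$
$h{\left(v \right)} = \frac{2 v}{1 + v}$
$\left(-114 + h{\left(Y{\left(2 \right)} \right)}\right) \left(-63\right) = \left(-114 + \frac{2 \left(3 - 2^{2} - 4\right)}{1 - 5}\right) \left(-63\right) = \left(-114 + \frac{2 \left(3 - 4 - 4\right)}{1 - 5}\right) \left(-63\right) = \left(-114 + 2 \left(-5\right) \frac{1}{1 - 5}\right) \left(-63\right) = \left(-114 + 2 \left(-5\right) \frac{1}{-4}\right) \left(-63\right) = \left(-114 + 2 \left(-5\right) \left(- \frac{1}{4}\right)\right) \left(-63\right) = \left(-114 + \frac{5}{2}\right) \left(-63\right) = \left(- \frac{223}{2}\right) \left(-63\right) = \frac{14049}{2}$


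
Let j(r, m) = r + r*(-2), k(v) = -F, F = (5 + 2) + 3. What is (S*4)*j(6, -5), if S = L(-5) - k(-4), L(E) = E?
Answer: -120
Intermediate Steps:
F = 10 (F = 7 + 3 = 10)
k(v) = -10 (k(v) = -1*10 = -10)
j(r, m) = -r (j(r, m) = r - 2*r = -r)
S = 5 (S = -5 - 1*(-10) = -5 + 10 = 5)
(S*4)*j(6, -5) = (5*4)*(-1*6) = 20*(-6) = -120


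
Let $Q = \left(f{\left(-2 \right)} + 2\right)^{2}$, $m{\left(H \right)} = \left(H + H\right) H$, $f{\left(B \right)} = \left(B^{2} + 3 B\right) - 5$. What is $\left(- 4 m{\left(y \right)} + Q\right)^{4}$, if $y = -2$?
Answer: $2401$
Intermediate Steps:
$f{\left(B \right)} = -5 + B^{2} + 3 B$
$m{\left(H \right)} = 2 H^{2}$ ($m{\left(H \right)} = 2 H H = 2 H^{2}$)
$Q = 25$ ($Q = \left(\left(-5 + \left(-2\right)^{2} + 3 \left(-2\right)\right) + 2\right)^{2} = \left(\left(-5 + 4 - 6\right) + 2\right)^{2} = \left(-7 + 2\right)^{2} = \left(-5\right)^{2} = 25$)
$\left(- 4 m{\left(y \right)} + Q\right)^{4} = \left(- 4 \cdot 2 \left(-2\right)^{2} + 25\right)^{4} = \left(- 4 \cdot 2 \cdot 4 + 25\right)^{4} = \left(\left(-4\right) 8 + 25\right)^{4} = \left(-32 + 25\right)^{4} = \left(-7\right)^{4} = 2401$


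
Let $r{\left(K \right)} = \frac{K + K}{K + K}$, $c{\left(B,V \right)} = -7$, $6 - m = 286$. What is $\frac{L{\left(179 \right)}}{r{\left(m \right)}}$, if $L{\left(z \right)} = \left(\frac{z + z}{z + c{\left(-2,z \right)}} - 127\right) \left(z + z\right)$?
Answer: $- \frac{1922997}{43} \approx -44721.0$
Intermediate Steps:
$m = -280$ ($m = 6 - 286 = -280$)
$L{\left(z \right)} = 2 z \left(-127 + \frac{2 z}{-7 + z}\right)$ ($L{\left(z \right)} = \left(\frac{z + z}{z - 7} - 127\right) \left(z + z\right) = \left(\frac{2 z}{-7 + z} - 127\right) 2 z = \left(-127 + \frac{2 z}{-7 + z}\right) 2 z = 2 z \left(-127 + \frac{2 z}{-7 + z}\right)$)
$r{\left(K \right)} = 1$ ($r{\left(K \right)} = \frac{2 K}{2 K} = 2 K \frac{1}{2 K} = 1$)
$\frac{L{\left(179 \right)}}{r{\left(m \right)}} = \frac{2 \cdot 179 \frac{1}{-7 + 179} \left(889 - 22375\right)}{1} = 2 \cdot 179 \cdot \frac{1}{172} \left(889 - 22375\right) 1 = 2 \cdot 179 \cdot \frac{1}{172} \left(-21486\right) 1 = \left(- \frac{1922997}{43}\right) 1 = - \frac{1922997}{43}$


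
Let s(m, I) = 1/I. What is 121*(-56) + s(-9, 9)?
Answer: -60983/9 ≈ -6775.9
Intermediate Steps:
121*(-56) + s(-9, 9) = 121*(-56) + 1/9 = -6776 + 1/9 = -60983/9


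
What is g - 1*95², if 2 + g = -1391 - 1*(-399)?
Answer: -10019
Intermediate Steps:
g = -994 (g = -2 + (-1391 - 1*(-399)) = -2 + (-1391 + 399) = -2 - 992 = -994)
g - 1*95² = -994 - 1*95² = -994 - 1*9025 = -994 - 9025 = -10019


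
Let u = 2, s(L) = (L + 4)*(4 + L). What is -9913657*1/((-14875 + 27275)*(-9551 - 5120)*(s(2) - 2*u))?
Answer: 9913657/5821452800 ≈ 0.0017030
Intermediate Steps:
s(L) = (4 + L)**2 (s(L) = (4 + L)*(4 + L) = (4 + L)**2)
-9913657*1/((-14875 + 27275)*(-9551 - 5120)*(s(2) - 2*u)) = -9913657*1/((-14875 + 27275)*(-9551 - 5120)*((4 + 2)**2 - 2*2)) = -9913657*(-1/(181920400*(6**2 - 4))) = -9913657*(-1/(181920400*(36 - 4))) = -9913657/(32*(-181920400)) = -9913657/(-5821452800) = -9913657*(-1/5821452800) = 9913657/5821452800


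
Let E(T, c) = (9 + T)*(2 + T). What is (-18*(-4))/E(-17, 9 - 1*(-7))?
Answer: 3/5 ≈ 0.60000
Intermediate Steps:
E(T, c) = (2 + T)*(9 + T)
(-18*(-4))/E(-17, 9 - 1*(-7)) = (-18*(-4))/(18 + (-17)**2 + 11*(-17)) = 72/(18 + 289 - 187) = 72/120 = 72*(1/120) = 3/5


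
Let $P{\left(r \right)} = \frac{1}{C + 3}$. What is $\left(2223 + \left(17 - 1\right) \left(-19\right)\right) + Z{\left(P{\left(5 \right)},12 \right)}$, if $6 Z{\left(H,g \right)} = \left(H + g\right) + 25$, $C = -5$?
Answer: $\frac{23101}{12} \approx 1925.1$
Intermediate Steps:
$P{\left(r \right)} = - \frac{1}{2}$ ($P{\left(r \right)} = \frac{1}{-5 + 3} = \frac{1}{-2} = - \frac{1}{2}$)
$Z{\left(H,g \right)} = \frac{25}{6} + \frac{H}{6} + \frac{g}{6}$ ($Z{\left(H,g \right)} = \frac{\left(H + g\right) + 25}{6} = \frac{25 + H + g}{6} = \frac{25}{6} + \frac{H}{6} + \frac{g}{6}$)
$\left(2223 + \left(17 - 1\right) \left(-19\right)\right) + Z{\left(P{\left(5 \right)},12 \right)} = \left(2223 + \left(17 - 1\right) \left(-19\right)\right) + \left(\frac{25}{6} + \frac{1}{6} \left(- \frac{1}{2}\right) + \frac{1}{6} \cdot 12\right) = \left(2223 + 16 \left(-19\right)\right) + \left(\frac{25}{6} - \frac{1}{12} + 2\right) = \left(2223 - 304\right) + \frac{73}{12} = 1919 + \frac{73}{12} = \frac{23101}{12}$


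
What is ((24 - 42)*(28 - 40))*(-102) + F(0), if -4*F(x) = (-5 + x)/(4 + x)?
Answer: -352507/16 ≈ -22032.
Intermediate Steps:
F(x) = -(-5 + x)/(4*(4 + x))
((24 - 42)*(28 - 40))*(-102) + F(0) = ((24 - 42)*(28 - 40))*(-102) + (5 - 1*0)/(4*(4 + 0)) = -18*(-12)*(-102) + (1/4)*(5 + 0)/4 = 216*(-102) + (1/4)*(1/4)*5 = -22032 + 5/16 = -352507/16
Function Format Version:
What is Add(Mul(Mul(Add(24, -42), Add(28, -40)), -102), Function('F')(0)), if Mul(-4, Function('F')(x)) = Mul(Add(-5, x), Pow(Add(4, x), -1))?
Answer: Rational(-352507, 16) ≈ -22032.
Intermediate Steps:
Function('F')(x) = Mul(Rational(-1, 4), Pow(Add(4, x), -1), Add(-5, x)) (Function('F')(x) = Mul(Rational(-1, 4), Mul(Add(-5, x), Pow(Add(4, x), -1))) = Mul(Rational(-1, 4), Mul(Pow(Add(4, x), -1), Add(-5, x))) = Mul(Rational(-1, 4), Pow(Add(4, x), -1), Add(-5, x)))
Add(Mul(Mul(Add(24, -42), Add(28, -40)), -102), Function('F')(0)) = Add(Mul(Mul(Add(24, -42), Add(28, -40)), -102), Mul(Rational(1, 4), Pow(Add(4, 0), -1), Add(5, Mul(-1, 0)))) = Add(Mul(Mul(-18, -12), -102), Mul(Rational(1, 4), Pow(4, -1), Add(5, 0))) = Add(Mul(216, -102), Mul(Rational(1, 4), Rational(1, 4), 5)) = Add(-22032, Rational(5, 16)) = Rational(-352507, 16)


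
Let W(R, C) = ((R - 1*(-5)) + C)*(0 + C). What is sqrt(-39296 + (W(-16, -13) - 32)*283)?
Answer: 2*sqrt(9986) ≈ 199.86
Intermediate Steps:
W(R, C) = C*(5 + C + R) (W(R, C) = ((R + 5) + C)*C = ((5 + R) + C)*C = (5 + C + R)*C = C*(5 + C + R))
sqrt(-39296 + (W(-16, -13) - 32)*283) = sqrt(-39296 + (-13*(5 - 13 - 16) - 32)*283) = sqrt(-39296 + (-13*(-24) - 32)*283) = sqrt(-39296 + (312 - 32)*283) = sqrt(-39296 + 280*283) = sqrt(-39296 + 79240) = sqrt(39944) = 2*sqrt(9986)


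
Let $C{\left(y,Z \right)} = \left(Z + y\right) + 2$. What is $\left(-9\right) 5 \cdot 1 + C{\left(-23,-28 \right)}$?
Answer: $-94$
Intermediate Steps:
$C{\left(y,Z \right)} = 2 + Z + y$
$\left(-9\right) 5 \cdot 1 + C{\left(-23,-28 \right)} = \left(-9\right) 5 \cdot 1 - 49 = \left(-45\right) 1 - 49 = -45 - 49 = -94$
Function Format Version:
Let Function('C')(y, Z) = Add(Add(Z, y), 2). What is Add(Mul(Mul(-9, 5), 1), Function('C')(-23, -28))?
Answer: -94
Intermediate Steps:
Function('C')(y, Z) = Add(2, Z, y)
Add(Mul(Mul(-9, 5), 1), Function('C')(-23, -28)) = Add(Mul(Mul(-9, 5), 1), Add(2, -28, -23)) = Add(Mul(-45, 1), -49) = Add(-45, -49) = -94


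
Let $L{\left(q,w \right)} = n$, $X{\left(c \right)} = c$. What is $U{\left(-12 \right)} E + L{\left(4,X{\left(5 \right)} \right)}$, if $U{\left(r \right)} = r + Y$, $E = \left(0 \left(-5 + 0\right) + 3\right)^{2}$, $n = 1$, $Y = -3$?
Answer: $-134$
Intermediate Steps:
$L{\left(q,w \right)} = 1$
$E = 9$ ($E = \left(0 \left(-5\right) + 3\right)^{2} = \left(0 + 3\right)^{2} = 3^{2} = 9$)
$U{\left(r \right)} = -3 + r$ ($U{\left(r \right)} = r - 3 = -3 + r$)
$U{\left(-12 \right)} E + L{\left(4,X{\left(5 \right)} \right)} = \left(-3 - 12\right) 9 + 1 = \left(-15\right) 9 + 1 = -135 + 1 = -134$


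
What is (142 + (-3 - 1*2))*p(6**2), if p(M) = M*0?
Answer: 0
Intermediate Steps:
p(M) = 0
(142 + (-3 - 1*2))*p(6**2) = (142 + (-3 - 1*2))*0 = (142 + (-3 - 2))*0 = (142 - 5)*0 = 137*0 = 0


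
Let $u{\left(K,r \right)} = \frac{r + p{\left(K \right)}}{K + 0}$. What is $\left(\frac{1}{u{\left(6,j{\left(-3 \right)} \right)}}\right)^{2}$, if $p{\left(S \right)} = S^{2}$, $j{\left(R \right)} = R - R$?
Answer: $\frac{1}{36} \approx 0.027778$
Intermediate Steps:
$j{\left(R \right)} = 0$
$u{\left(K,r \right)} = \frac{r + K^{2}}{K}$ ($u{\left(K,r \right)} = \frac{r + K^{2}}{K + 0} = \frac{r + K^{2}}{K}$)
$\left(\frac{1}{u{\left(6,j{\left(-3 \right)} \right)}}\right)^{2} = \left(\frac{1}{6 + \frac{0}{6}}\right)^{2} = \left(\frac{1}{6 + 0 \cdot \frac{1}{6}}\right)^{2} = \left(\frac{1}{6 + 0}\right)^{2} = \left(\frac{1}{6}\right)^{2} = \frac{1}{36}$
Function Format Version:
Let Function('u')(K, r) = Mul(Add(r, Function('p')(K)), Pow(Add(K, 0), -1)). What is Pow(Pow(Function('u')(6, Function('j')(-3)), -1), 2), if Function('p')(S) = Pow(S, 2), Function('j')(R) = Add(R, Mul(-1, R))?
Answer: Rational(1, 36) ≈ 0.027778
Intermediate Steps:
Function('j')(R) = 0
Function('u')(K, r) = Mul(Pow(K, -1), Add(r, Pow(K, 2))) (Function('u')(K, r) = Mul(Add(r, Pow(K, 2)), Pow(Add(K, 0), -1)) = Mul(Add(r, Pow(K, 2)), Pow(K, -1)) = Mul(Pow(K, -1), Add(r, Pow(K, 2))))
Pow(Pow(Function('u')(6, Function('j')(-3)), -1), 2) = Pow(Pow(Add(6, Mul(0, Pow(6, -1))), -1), 2) = Pow(Pow(Add(6, Mul(0, Rational(1, 6))), -1), 2) = Pow(Pow(Add(6, 0), -1), 2) = Pow(Pow(6, -1), 2) = Pow(Rational(1, 6), 2) = Rational(1, 36)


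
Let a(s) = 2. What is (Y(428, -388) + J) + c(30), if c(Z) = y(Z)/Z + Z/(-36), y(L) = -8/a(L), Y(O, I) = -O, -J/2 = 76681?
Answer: -4613729/30 ≈ -1.5379e+5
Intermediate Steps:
J = -153362 (J = -2*76681 = -153362)
y(L) = -4 (y(L) = -8/2 = -8*½ = -4)
c(Z) = -4/Z - Z/36 (c(Z) = -4/Z + Z/(-36) = -4/Z + Z*(-1/36) = -4/Z - Z/36)
(Y(428, -388) + J) + c(30) = (-1*428 - 153362) + (-4/30 - 1/36*30) = (-428 - 153362) + (-4*1/30 - ⅚) = -153790 + (-2/15 - ⅚) = -153790 - 29/30 = -4613729/30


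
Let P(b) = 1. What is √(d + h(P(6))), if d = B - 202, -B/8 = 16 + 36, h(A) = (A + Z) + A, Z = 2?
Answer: I*√614 ≈ 24.779*I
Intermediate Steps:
h(A) = 2 + 2*A (h(A) = (A + 2) + A = (2 + A) + A = 2 + 2*A)
B = -416 (B = -8*(16 + 36) = -8*52 = -416)
d = -618 (d = -416 - 202 = -618)
√(d + h(P(6))) = √(-618 + (2 + 2*1)) = √(-618 + (2 + 2)) = √(-618 + 4) = √(-614) = I*√614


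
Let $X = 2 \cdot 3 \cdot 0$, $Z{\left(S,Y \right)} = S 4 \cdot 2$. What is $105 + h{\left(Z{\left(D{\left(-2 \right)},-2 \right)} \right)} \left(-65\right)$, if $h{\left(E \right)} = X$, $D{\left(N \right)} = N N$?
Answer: $105$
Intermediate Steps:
$D{\left(N \right)} = N^{2}$
$Z{\left(S,Y \right)} = 8 S$ ($Z{\left(S,Y \right)} = 4 S 2 = 8 S$)
$X = 0$ ($X = 6 \cdot 0 = 0$)
$h{\left(E \right)} = 0$
$105 + h{\left(Z{\left(D{\left(-2 \right)},-2 \right)} \right)} \left(-65\right) = 105 + 0 \left(-65\right) = 105 + 0 = 105$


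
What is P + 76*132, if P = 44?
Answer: 10076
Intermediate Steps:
P + 76*132 = 44 + 76*132 = 44 + 10032 = 10076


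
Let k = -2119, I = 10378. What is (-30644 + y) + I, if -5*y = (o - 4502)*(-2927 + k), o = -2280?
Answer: -34323302/5 ≈ -6.8647e+6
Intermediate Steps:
y = -34221972/5 (y = -(-2280 - 4502)*(-2927 - 2119)/5 = -(-6782)*(-5046)/5 = -1/5*34221972 = -34221972/5 ≈ -6.8444e+6)
(-30644 + y) + I = (-30644 - 34221972/5) + 10378 = -34375192/5 + 10378 = -34323302/5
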